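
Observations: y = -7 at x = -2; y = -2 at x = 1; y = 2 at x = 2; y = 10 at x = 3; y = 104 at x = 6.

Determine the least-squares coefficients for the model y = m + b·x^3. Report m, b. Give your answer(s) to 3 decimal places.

m = -2.697, b = 0.494

Setting ∂/∂m … = 0 gives: 5·m + 244·b = 107;  244·m + 47514·b = 22804.
Δ = 5·47514 − 244² = 178034.
m = (107·47514 − 244·22804)/178034 = -240089/89017; b = (5·22804 − 244·107)/178034 = 43956/89017.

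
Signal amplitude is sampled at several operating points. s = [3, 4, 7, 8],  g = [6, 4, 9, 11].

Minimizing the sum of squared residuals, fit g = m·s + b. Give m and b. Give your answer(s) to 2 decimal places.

Compute the Gram sums: Σs·s = 138, Σs = 22, Σ1 = 4.
Moment sums: Σs·g = 185, Σg = 30.
Normal equations: [[138, 22]; [22, 4]]·[m, b]ᵀ = [185, 30]ᵀ.
Δ = 138·4 − 22² = 68.
m = (185·4 − 22·30)/68 = 20/17; b = (138·30 − 22·185)/68 = 35/34.

m = 1.18, b = 1.03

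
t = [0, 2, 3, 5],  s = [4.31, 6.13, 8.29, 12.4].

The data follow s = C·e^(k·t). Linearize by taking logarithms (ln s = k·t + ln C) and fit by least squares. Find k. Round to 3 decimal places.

Linearized form: ln s = k·t + ln C. From the 4 transformed points,
Σt = 10.0000, Σ(t)² = 38.0000, Σln s = 7.9069, Σt·ln s = 22.5600.
Equations: 38.0000·k + 10.0000·ln C = 22.5600;  10.0000·k + 4·ln C = 7.9069.
Solving (det = 52.0000): k = 0.21483, ln C = 1.43964.

k = 0.215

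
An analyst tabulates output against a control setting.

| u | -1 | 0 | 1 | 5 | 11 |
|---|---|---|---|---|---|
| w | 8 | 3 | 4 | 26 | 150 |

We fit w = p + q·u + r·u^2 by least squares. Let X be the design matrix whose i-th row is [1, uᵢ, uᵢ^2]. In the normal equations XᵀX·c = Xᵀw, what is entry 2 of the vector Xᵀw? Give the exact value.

1776

Entry 2 ↔ basis u, so (Xᵀw)_{2} = Σᵢ (u)·wᵢ = (-1)·(8) + (0)·(3) + (1)·(4) + (5)·(26) + (11)·(150) = 1776.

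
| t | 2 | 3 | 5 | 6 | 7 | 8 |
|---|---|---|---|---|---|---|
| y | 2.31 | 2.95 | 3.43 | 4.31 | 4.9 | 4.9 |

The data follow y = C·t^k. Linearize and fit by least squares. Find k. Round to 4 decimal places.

k = 0.5554

Let Y = ln y. Fitting Y = k·ln t + ln C by least squares:
Over the data: Σln t = 9.2183, Σ(ln t)² = 15.5987, Σln y = 7.7910, Σln t·ln y = 12.7674.
Normal system: [[15.5987, 9.2183]; [9.2183, 6]]·[k, ln C]ᵀ = [12.7674, 7.7910]ᵀ.
Slope k = (n·Σln t·ln y − Σln t·Σln y)/(n·Σ(ln t)² − (Σln t)²) = (6·12.7674 − 9.2183·7.7910)/8.6152 = 0.55536; ln C = (Σln y − k·Σln t)/n = 0.44526.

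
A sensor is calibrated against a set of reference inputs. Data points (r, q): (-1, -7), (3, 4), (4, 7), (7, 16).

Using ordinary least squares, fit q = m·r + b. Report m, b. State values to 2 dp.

m = 2.87, b = -4.33

Setting ∂/∂m … = 0 gives: 75·m + 13·b = 159;  13·m + 4·b = 20.
det = 75·4 − 13² = 131.
m = (159·4 − 13·20)/131 = 376/131; b = (75·20 − 13·159)/131 = -567/131.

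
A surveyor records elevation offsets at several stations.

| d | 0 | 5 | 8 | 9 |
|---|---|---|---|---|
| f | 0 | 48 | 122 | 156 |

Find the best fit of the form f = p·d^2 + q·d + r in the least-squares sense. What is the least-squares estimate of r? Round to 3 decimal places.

Sums needed: Σd^2·d^2 = 11282, Σd^2·d = 1366, Σd^2 = 170, Σd·d = 170, Σd = 22, Σ1 = 4.
Moment sums: Σd^2·f = 21644, Σd·f = 2620, Σf = 326.
MᵀM·[p, q, r]ᵀ = Mᵀf becomes [[11282, 1366, 170]; [1366, 170, 22]; [170, 22, 4]]·[p, q, r]ᵀ = [21644, 2620, 326]ᵀ.
Row-reducing yields p = 1051/543, q = -80/543, r = 9/181.

r = 0.050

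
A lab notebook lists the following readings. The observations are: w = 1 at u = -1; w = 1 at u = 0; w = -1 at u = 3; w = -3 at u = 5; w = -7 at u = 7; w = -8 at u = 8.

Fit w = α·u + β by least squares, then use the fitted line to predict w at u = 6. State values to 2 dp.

ŵ = -5.25

Sums needed: Σu·u = 148, Σu = 22, Σ1 = 6.
For Mᵀw: Σu·w = -132, Σw = -17.
MᵀM·[α, β]ᵀ = Mᵀw becomes [[148, 22]; [22, 6]]·[α, β]ᵀ = [-132, -17]ᵀ.
Determinant 148·6 − 22² = 404.
α = ((-132)·6 − 22·(-17))/404 = -209/202; β = (148·(-17) − 22·(-132))/404 = 97/101.
At u = 6: ŵ = (-209/202)·(6) + (97/101)·(1) = -530/101.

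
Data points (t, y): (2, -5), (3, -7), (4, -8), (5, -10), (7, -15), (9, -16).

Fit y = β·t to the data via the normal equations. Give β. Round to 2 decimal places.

β = -1.97

Sums needed: Σt·t = 184.
For Mᵀy: Σt·y = -362.
MᵀM·[β]ᵀ = Mᵀy becomes [[184]]·[β]ᵀ = [-362]ᵀ.
β = (-362)/184 = -1.96739.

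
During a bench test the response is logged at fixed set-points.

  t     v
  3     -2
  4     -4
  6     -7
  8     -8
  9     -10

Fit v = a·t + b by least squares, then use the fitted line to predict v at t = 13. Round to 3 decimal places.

v̂ = -14.815

Normal-equation sums: Σt·t = 206, Σt = 30, Σ1 = 5.
And Σt·v = -218, Σv = -31.
XᵀX·[a, b]ᵀ = Xᵀv becomes [[206, 30]; [30, 5]]·[a, b]ᵀ = [-218, -31]ᵀ.
Eliminating b: 5·(row 1) − 30·(row 2) gives 130·a = 5·(-218) − 30·(-31) = -160, so a = -16/13.
Then b = ((-31) − 30·(-16/13))/5 = 77/65.
At t = 13: v̂ = (-16/13)·(13) + (77/65)·(1) = -963/65.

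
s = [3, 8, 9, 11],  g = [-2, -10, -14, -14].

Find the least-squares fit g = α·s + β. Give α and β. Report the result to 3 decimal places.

α = -1.612, β = 2.489

Normal-equation sums: Σs·s = 275, Σs = 31, Σ1 = 4.
For Mᵀg: Σs·g = -366, Σg = -40.
Normal equations: [[275, 31]; [31, 4]]·[α, β]ᵀ = [-366, -40]ᵀ.
Δ = 275·4 − 31² = 139.
α = ((-366)·4 − 31·(-40))/139 = -224/139; β = (275·(-40) − 31·(-366))/139 = 346/139.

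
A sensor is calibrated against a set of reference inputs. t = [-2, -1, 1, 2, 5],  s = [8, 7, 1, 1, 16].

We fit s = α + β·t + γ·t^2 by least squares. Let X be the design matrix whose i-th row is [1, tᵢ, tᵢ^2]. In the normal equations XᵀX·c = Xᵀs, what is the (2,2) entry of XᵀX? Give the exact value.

Row 2 ↔ basis t, column 2 ↔ basis t, so (XᵀX)_{2,2} = Σᵢ (t)·(t) = (-2)·(-2) + (-1)·(-1) + (1)·(1) + (2)·(2) + (5)·(5) = 35.

35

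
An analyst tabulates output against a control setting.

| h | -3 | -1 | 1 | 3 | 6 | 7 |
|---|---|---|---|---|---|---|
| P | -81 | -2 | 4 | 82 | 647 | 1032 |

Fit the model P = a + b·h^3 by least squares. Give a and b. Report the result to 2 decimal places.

Normal-equation sums: Σ1 = 6, Σh^3 = 559, Σh^3·h^3 = 165765.
Right-hand side: ΣP = 1682, Σh^3·P = 498135.
So AᵀA·[a, b]ᵀ = AᵀP: [[6, 559]; [559, 165765]]·[a, b]ᵀ = [1682, 498135]ᵀ.
Eliminating b: 165765·(row 1) − 559·(row 2) gives 682109·a = 165765·1682 − 559·498135 = 359265, so a = 8355/15863.
Then b = (498135 − 559·(8355/15863))/165765 = 2048572/682109.

a = 0.53, b = 3.00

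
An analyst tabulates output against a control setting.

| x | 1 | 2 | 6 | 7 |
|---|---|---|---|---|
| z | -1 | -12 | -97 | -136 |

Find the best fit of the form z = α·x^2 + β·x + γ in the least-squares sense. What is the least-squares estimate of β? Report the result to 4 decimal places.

From the data, Σx^2·x^2 = 3714, Σx^2·x = 568, Σx^2 = 90, Σx·x = 90, Σx = 16, Σ1 = 4.
For Aᵀz: Σx^2·z = -10205, Σx·z = -1559, Σz = -246.
Inverting the 3×3 Gram matrix, [α, β, γ]ᵀ = [-14/5, 37/130, 47/130]ᵀ.

β = 0.2846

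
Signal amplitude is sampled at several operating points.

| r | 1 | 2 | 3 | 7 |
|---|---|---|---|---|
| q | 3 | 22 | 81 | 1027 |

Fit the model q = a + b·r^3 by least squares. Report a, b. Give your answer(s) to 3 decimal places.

a = -0.629, b = 2.996

Setting ∂/∂a … = 0 gives: 4·a + 379·b = 1133;  379·a + 118443·b = 354627.
(Σ1 = 4, Σr^3 = 379, Σr^3·r^3 = 118443, Σq = 1133, Σr^3·q = 354627.)
Eliminating b: 118443·(row 1) − 379·(row 2) gives 330131·a = 118443·1133 − 379·354627 = -207714, so a = -207714/330131.
Then b = (354627 − 379·(-207714/330131))/118443 = 989101/330131.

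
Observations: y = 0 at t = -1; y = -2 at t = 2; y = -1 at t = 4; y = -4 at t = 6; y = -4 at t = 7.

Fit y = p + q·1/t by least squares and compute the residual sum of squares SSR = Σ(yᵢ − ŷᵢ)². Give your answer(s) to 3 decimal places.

From the data, Σ1 = 5, Σ1/t = 5/84, Σ1/t·1/t = 9601/7056.
Right-hand side: Σy = -11, Σ1/t·y = -209/84.
Determinant 5·(9601/7056) − (5/84)² = 11995/1764.
p = ((-11)·(9601/7056) − (5/84)·(-209/84))/(11995/1764) = -52283/23990; q = (5·(-209/84) − (5/84)·(-11))/(11995/1764) = -4158/2399.
Residuals: 10703/23990, 25093/23990, 19344/11995, -36747/23990, -37737/23990; SSR = 104531/11995.

SSR = 8.715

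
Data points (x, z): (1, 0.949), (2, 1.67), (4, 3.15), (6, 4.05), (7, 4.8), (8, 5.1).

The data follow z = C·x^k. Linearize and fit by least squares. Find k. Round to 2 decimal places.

k = 0.82

Let Y = ln z. Fitting Y = k·ln x + ln C by least squares:
XᵀX = [[13.7233, 7.8966]; [7.8966, 6]], rhs = [10.8926, 6.2045]ᵀ  (here Σln x = 7.8966, Σ(ln x)² = 13.7233, Σln z = 6.2045, Σln x·ln z = 10.8926).
Slope k = (n·Σln x·ln z − Σln x·Σln z)/(n·Σ(ln x)² − (Σln x)²) = (6·10.8926 − 7.8966·6.2045)/19.9843 = 0.81872; ln C = (Σln z − k·Σln x)/n = -0.04344.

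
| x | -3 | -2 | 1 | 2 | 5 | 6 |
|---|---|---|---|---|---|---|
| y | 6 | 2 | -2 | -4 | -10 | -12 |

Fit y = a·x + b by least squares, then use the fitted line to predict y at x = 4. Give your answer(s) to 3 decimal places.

Compute the Gram sums: Σx·x = 79, Σx = 9, Σ1 = 6.
And Σx·y = -154, Σy = -20.
So AᵀA·[a, b]ᵀ = Aᵀy: [[79, 9]; [9, 6]]·[a, b]ᵀ = [-154, -20]ᵀ.
Eliminating b: 6·(row 1) − 9·(row 2) gives 393·a = 6·(-154) − 9·(-20) = -744, so a = -248/131.
Then b = ((-20) − 9·(-248/131))/6 = -194/393.
At x = 4: ŷ = (-248/131)·(4) + (-194/393)·(1) = -3170/393.

ŷ = -8.066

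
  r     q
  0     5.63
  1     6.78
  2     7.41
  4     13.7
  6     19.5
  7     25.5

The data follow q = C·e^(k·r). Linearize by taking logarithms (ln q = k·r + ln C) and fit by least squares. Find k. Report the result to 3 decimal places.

k = 0.220

Taking logs, ln q = k·r + ln C, so regress ln q on r.
Σr = 20.0000, Σ(r)² = 106.0000, Σln q = 14.4714, Σr·ln q = 56.8825.
Normal system: [[106.0000, 20.0000]; [20.0000, 6]]·[k, ln C]ᵀ = [56.8825, 14.4714]ᵀ.
Solving (det = 236.0000): k = 0.21977, ln C = 1.67932.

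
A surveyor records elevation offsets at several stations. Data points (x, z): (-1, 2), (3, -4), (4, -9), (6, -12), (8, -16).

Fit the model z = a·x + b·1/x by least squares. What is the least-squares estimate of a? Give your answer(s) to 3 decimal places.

a = -1.997

MᵀM·[a, b]ᵀ = Mᵀz reads: 126·a + 5·b = -250;  5·a + (701/576)·b = -115/12.
Δ = 126·(701/576) − 5² = 4107/32.
a = ((-250)·(701/576) − 5·(-115/12))/(4107/32) = -73825/36963; b = (126·(-115/12) − 5·(-250))/(4107/32) = 1360/4107.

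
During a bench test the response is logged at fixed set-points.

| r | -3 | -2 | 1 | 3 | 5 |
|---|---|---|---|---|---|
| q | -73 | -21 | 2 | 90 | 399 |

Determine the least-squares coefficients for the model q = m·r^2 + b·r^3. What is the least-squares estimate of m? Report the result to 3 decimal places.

m = 0.905

Setting ∂/∂m … = 0 gives: 804·m + 3094·b = 10046;  3094·m + 17148·b = 54446.
Eliminating b: 17148·(row 1) − 3094·(row 2) gives 4214156·m = 17148·10046 − 3094·54446 = 3812884, so m = 953221/1053539.
Then b = (54446 − 3094·(953221/1053539))/17148 = 3173065/1053539.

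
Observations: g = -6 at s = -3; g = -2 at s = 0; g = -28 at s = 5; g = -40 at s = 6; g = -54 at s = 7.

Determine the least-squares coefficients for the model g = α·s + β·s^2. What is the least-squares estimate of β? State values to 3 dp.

AᵀA·[α, β]ᵀ = Aᵀg reads: 119·α + 657·β = -740;  657·α + 4403·β = -4840.
(Σs·s = 119, Σs·s^2 = 657, Σs^2·s^2 = 4403, Σs·g = -740, Σs^2·g = -4840.)
Eliminating β: 4403·(row 1) − 657·(row 2) gives 92308·α = 4403·(-740) − 657·(-4840) = -78340, so α = -19585/23077.
Then β = ((-4840) − 657·(-19585/23077))/4403 = -22445/23077.

β = -0.973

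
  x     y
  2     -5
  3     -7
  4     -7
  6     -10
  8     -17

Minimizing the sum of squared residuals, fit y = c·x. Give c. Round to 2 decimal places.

c = -1.98

MᵀM·[c]ᵀ = Mᵀy reads: 129·c = -255.
(Σx·x = 129, Σx·y = -255.)
Hence c = -255 / 129 ≈ -1.97674.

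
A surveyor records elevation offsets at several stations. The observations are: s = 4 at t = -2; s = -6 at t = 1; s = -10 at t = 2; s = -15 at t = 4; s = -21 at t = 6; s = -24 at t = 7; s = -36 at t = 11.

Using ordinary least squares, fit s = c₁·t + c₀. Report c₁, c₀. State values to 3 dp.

c₁ = -3.036, c₀ = -2.851

With design matrix A, AᵀA = [[231, 29]; [29, 7]] and Aᵀs = [-784, -108]ᵀ.
Eliminating c₀: 7·(row 1) − 29·(row 2) gives 776·c₁ = 7·(-784) − 29·(-108) = -2356, so c₁ = -589/194.
Then c₀ = ((-108) − 29·(-589/194))/7 = -553/194.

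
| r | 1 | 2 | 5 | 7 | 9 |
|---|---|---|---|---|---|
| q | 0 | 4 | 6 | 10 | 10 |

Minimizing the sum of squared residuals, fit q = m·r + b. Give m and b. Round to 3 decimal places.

m = 1.205, b = 0.214

With design matrix M, MᵀM = [[160, 24]; [24, 5]] and Mᵀq = [198, 30]ᵀ.
Determinant 160·5 − 24² = 224.
m = (198·5 − 24·30)/224 = 135/112; b = (160·30 − 24·198)/224 = 3/14.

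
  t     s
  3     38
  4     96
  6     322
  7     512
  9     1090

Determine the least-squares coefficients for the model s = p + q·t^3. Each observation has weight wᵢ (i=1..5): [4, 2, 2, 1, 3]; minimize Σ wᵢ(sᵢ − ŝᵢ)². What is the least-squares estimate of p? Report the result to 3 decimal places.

AᵀWA·[p, q]ᵀ = AᵀWs reads: 12·p + 3198·q = 4770;  3198·p + 1816392·q = 2714942.
Eliminating q: 1816392·(row 1) − 3198·(row 2) gives 11569500·p = 1816392·4770 − 3198·2714942 = -18194676, so p = -1516223/964125.
Then q = (2714942 − 3198·(-1516223/964125))/1816392 = 1443737/964125.

p = -1.573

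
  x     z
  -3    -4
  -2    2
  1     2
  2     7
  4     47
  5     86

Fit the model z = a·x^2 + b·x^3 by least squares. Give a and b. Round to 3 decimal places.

Normal-equation sums: Σx^2·x^2 = 995, Σx^2·x^3 = 3907, Σx^3·x^3 = 20579.
And Σx^2·z = 2904, Σx^3·z = 13908.
AᵀA·[a, b]ᵀ = Aᵀz becomes [[995, 3907]; [3907, 20579]]·[a, b]ᵀ = [2904, 13908]ᵀ.
Eliminating b: 20579·(row 1) − 3907·(row 2) gives 5211456·a = 20579·2904 − 3907·13908 = 5422860, so a = 451905/434288.
Then b = (13908 − 3907·(451905/434288))/20579 = 207711/434288.

a = 1.041, b = 0.478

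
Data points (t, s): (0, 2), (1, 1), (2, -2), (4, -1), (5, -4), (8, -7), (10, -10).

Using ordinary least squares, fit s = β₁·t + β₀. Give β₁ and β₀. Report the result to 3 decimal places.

β₁ = -1.142, β₀ = 1.895

AᵀA·[β₁, β₀]ᵀ = Aᵀs reads: 210·β₁ + 30·β₀ = -183;  30·β₁ + 7·β₀ = -21.
(Σt·t = 210, Σt = 30, Σ1 = 7, Σt·s = -183, Σs = -21.)
Determinant 210·7 − 30² = 570.
β₁ = ((-183)·7 − 30·(-21))/570 = -217/190; β₀ = (210·(-21) − 30·(-183))/570 = 36/19.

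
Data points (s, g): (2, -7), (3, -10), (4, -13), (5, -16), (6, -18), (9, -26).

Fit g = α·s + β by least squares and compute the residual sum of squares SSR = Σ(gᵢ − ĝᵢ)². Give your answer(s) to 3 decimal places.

SSR = 0.573

The normal equations are: 171·α + 29·β = -518;  29·α + 6·β = -90.
(Σs·s = 171, Σs = 29, Σ1 = 6, Σs·g = -518, Σg = -90.)
Eliminating β: 6·(row 1) − 29·(row 2) gives 185·α = 6·(-518) − 29·(-90) = -498, so α = -498/185.
Then β = ((-90) − 29·(-498/185))/6 = -368/185.
Residuals: 69/185, 12/185, -9/37, -102/185, 26/185, 8/37; SSR = 106/185.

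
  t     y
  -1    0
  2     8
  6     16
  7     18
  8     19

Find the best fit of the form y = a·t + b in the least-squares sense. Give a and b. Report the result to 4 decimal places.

Compute the Gram sums: Σt·t = 154, Σt = 22, Σ1 = 5.
For Mᵀy: Σt·y = 390, Σy = 61.
Normal equations: [[154, 22]; [22, 5]]·[a, b]ᵀ = [390, 61]ᵀ.
Eliminating b: 5·(row 1) − 22·(row 2) gives 286·a = 5·390 − 22·61 = 608, so a = 304/143.
Then b = (61 − 22·(304/143))/5 = 37/13.

a = 2.1259, b = 2.8462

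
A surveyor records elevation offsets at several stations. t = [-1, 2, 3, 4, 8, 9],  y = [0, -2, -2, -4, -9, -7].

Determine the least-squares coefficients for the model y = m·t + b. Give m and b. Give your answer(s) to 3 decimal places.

m = -0.861, b = -0.412

Normal-equation sums: Σt·t = 175, Σt = 25, Σ1 = 6.
Moment sums: Σt·y = -161, Σy = -24.
Δ = 175·6 − 25² = 425.
m = ((-161)·6 − 25·(-24))/425 = -366/425; b = (175·(-24) − 25·(-161))/425 = -7/17.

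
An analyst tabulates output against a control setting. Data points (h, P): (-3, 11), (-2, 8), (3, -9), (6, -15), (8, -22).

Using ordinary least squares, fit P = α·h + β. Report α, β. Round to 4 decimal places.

MᵀM·[α, β]ᵀ = MᵀP reads: 122·α + 12·β = -342;  12·α + 5·β = -27.
(Σh·h = 122, Σh = 12, Σ1 = 5, Σh·P = -342, ΣP = -27.)
Determinant 122·5 − 12² = 466.
α = ((-342)·5 − 12·(-27))/466 = -693/233; β = (122·(-27) − 12·(-342))/466 = 405/233.

α = -2.9742, β = 1.7382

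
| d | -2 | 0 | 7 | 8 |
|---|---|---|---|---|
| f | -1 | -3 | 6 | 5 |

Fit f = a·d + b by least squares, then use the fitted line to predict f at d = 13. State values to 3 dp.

Normal-equation sums: Σd·d = 117, Σd = 13, Σ1 = 4.
Right-hand side: Σd·f = 84, Σf = 7.
AᵀA·[a, b]ᵀ = Aᵀf becomes [[117, 13]; [13, 4]]·[a, b]ᵀ = [84, 7]ᵀ.
det = 117·4 − 13² = 299.
a = (84·4 − 13·7)/299 = 245/299; b = (117·7 − 13·84)/299 = -21/23.
At d = 13: f̂ = (245/299)·(13) + (-21/23)·(1) = 224/23.

f̂ = 9.739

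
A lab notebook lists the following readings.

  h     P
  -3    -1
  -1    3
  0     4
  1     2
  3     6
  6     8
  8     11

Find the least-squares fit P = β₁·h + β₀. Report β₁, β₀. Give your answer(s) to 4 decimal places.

β₁ = 0.9783, β₀ = 2.7578

Entries of AᵀA: Σh·h = 120, Σh = 14, Σ1 = 7.
For AᵀP: Σh·P = 156, ΣP = 33.
Determinant 120·7 − 14² = 644.
β₁ = (156·7 − 14·33)/644 = 45/46; β₀ = (120·33 − 14·156)/644 = 444/161.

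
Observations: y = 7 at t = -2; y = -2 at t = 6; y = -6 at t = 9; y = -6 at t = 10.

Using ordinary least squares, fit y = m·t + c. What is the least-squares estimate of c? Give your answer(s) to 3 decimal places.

c = 4.713

The normal system AᵀA·[m, c]ᵀ = Aᵀy is [[221, 23]; [23, 4]]·[m, c]ᵀ = [-140, -7]ᵀ.
Determinant 221·4 − 23² = 355.
m = ((-140)·4 − 23·(-7))/355 = -399/355; c = (221·(-7) − 23·(-140))/355 = 1673/355.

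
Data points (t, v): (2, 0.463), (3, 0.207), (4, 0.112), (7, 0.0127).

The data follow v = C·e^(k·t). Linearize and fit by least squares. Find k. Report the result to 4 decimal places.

With ln vᵢ as the transformed response and tᵢ as the regressor:
AᵀA = [[78.0000, 16.0000]; [16.0000, 4]], rhs = [-45.5853, -8.9005]ᵀ  (here Σt = 16.0000, Σ(t)² = 78.0000, Σln v = -8.9005, Σt·ln v = -45.5853).
Slope k = (n·Σt·ln v − Σt·Σln v)/(n·Σ(t)² − (Σt)²) = (4·-45.5853 − 16.0000·-8.9005)/56.0000 = -0.71310; ln C = (Σln v − k·Σt)/n = 0.62727.

k = -0.7131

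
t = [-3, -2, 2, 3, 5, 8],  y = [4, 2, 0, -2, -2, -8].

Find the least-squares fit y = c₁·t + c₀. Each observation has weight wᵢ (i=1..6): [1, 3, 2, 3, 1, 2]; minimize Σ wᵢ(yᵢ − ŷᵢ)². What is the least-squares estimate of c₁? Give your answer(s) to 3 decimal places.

c₁ = -0.961

From the data, Σwᵢ·t·t = 209, Σwᵢ·t = 25, Σwᵢ·1 = 12.
Right-hand side: Σwᵢ·t·y = -180, Σwᵢ·y = -14.
Δ = 209·12 − 25² = 1883.
c₁ = ((-180)·12 − 25·(-14))/1883 = -1810/1883; c₀ = (209·(-14) − 25·(-180))/1883 = 1574/1883.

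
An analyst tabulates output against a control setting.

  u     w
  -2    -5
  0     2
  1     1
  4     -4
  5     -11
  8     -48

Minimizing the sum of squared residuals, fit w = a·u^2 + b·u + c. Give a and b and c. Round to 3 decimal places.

a = -1.058, b = 2.277, c = 2.495

With design matrix M, MᵀM = [[4994, 694, 110]; [694, 110, 16]; [110, 16, 6]] and Mᵀw = [-3430, -444, -65]ᵀ.
Row-reducing yields a = -63401/59910, b = 136441/59910, c = 24914/9985.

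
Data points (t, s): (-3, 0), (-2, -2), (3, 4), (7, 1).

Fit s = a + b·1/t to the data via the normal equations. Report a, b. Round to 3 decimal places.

Compute the Gram sums: Σ1 = 4, Σ1/t = -5/14, Σ1/t·1/t = 869/1764.
Moment sums: Σs = 3, Σ1/t·s = 52/21.
So MᵀM·[a, b]ᵀ = Mᵀs: [[4, -5/14]; [-5/14, 869/1764]]·[a, b]ᵀ = [3, 52/21]ᵀ.
Determinant 4·(869/1764) − (-5/14)² = 3251/1764.
a = (3·(869/1764) − (-5/14)·(52/21))/(3251/1764) = 4167/3251; b = (4·(52/21) − (-5/14)·3)/(3251/1764) = 19362/3251.

a = 1.282, b = 5.956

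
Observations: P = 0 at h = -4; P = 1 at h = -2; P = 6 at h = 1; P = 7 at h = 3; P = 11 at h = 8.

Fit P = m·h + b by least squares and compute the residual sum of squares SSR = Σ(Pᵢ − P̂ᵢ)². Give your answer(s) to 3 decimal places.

SSR = 2.634

XᵀX·[m, b]ᵀ = XᵀP reads: 94·m + 6·b = 113;  6·m + 5·b = 25.
(Σh·h = 94, Σh = 6, Σ1 = 5, Σh·P = 113, ΣP = 25.)
det = 94·5 − 6² = 434.
m = (113·5 − 6·25)/434 = 415/434; b = (94·25 − 6·113)/434 = 836/217.
Residuals: -6/217, -204/217, 517/434, 121/434, -109/217; SSR = 1143/434.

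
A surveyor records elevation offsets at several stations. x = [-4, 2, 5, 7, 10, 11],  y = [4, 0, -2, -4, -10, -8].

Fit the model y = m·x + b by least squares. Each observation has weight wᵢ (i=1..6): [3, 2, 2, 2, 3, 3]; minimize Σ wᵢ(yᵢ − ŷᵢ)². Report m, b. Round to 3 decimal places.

From the data, Σwᵢ·x·x = 867, Σwᵢ·x = 79, Σwᵢ·1 = 15.
Right-hand side: Σwᵢ·x·y = -688, Σwᵢ·y = -54.
So MᵀWM·[m, b]ᵀ = MᵀWy: [[867, 79]; [79, 15]]·[m, b]ᵀ = [-688, -54]ᵀ.
Eliminating b: 15·(row 1) − 79·(row 2) gives 6764·m = 15·(-688) − 79·(-54) = -6054, so m = -3027/3382.
Then b = ((-54) − 79·(-3027/3382))/15 = 3767/3382.

m = -0.895, b = 1.114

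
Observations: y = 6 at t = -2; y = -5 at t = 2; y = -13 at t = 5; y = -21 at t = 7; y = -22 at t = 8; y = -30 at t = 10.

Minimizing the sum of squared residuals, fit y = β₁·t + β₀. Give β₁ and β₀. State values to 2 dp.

Forming MᵀM = [[246, 30]; [30, 6]] and Mᵀy = [-710, -85]ᵀ gives MᵀM·[β₁, β₀]ᵀ = Mᵀy.
det = 246·6 − 30² = 576.
β₁ = ((-710)·6 − 30·(-85))/576 = -95/32; β₀ = (246·(-85) − 30·(-710))/576 = 65/96.

β₁ = -2.97, β₀ = 0.68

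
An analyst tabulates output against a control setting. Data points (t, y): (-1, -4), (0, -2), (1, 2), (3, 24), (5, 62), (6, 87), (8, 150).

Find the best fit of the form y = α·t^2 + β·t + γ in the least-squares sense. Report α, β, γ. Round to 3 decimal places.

Entries of MᵀM: Σt^2·t^2 = 6100, Σt^2·t = 880, Σt^2 = 136, Σt·t = 136, Σt = 22, Σ1 = 7.
And Σt^2·y = 14496, Σt·y = 2110, Σy = 319.
MᵀM·[α, β, γ]ᵀ = Mᵀy becomes [[6100, 880, 136]; [880, 136, 22]; [136, 22, 7]]·[α, β, γ]ᵀ = [14496, 2110, 319]ᵀ.
Inverting the 3×3 Gram matrix, [α, β, γ]ᵀ = [2606/1281, 3578/1281, -3499/1281]ᵀ.

α = 2.034, β = 2.793, γ = -2.731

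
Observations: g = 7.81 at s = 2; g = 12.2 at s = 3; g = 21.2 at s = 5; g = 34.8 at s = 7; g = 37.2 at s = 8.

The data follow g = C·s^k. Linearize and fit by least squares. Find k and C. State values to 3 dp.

k = 1.154, C = 3.459

Let Y = ln g. Fitting Y = k·ln s + ln C by least squares:
Σln s = 7.4265, Σ(ln s)² = 12.3883, Σln g = 14.7768, Σln s·ln g = 23.5152.
Equations: 12.3883·k + 7.4265·ln C = 23.5152;  7.4265·k + 5·ln C = 14.7768.
Solving (det = 6.7880): k = 1.15430, ln C = 1.24086, so C = exp(1.24086) = 3.45858.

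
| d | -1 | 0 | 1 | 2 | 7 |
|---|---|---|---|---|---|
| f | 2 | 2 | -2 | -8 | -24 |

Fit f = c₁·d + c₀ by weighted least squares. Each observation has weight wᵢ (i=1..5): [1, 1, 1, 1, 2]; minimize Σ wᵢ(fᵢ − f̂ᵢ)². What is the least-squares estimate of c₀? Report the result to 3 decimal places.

From the data, Σwᵢ·d·d = 104, Σwᵢ·d = 16, Σwᵢ·1 = 6.
For AᵀWf: Σwᵢ·d·f = -356, Σwᵢ·f = -54.
Normal equations: [[104, 16]; [16, 6]]·[c₁, c₀]ᵀ = [-356, -54]ᵀ.
Eliminating c₀: 6·(row 1) − 16·(row 2) gives 368·c₁ = 6·(-356) − 16·(-54) = -1272, so c₁ = -159/46.
Then c₀ = ((-54) − 16·(-159/46))/6 = 5/23.

c₀ = 0.217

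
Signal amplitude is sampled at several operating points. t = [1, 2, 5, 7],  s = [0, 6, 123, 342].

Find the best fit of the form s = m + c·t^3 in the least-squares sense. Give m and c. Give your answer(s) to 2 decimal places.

m = -1.66, c = 1.00

Normal-equation sums: Σ1 = 4, Σt^3 = 477, Σt^3·t^3 = 133339.
Right-hand side: Σs = 471, Σt^3·s = 132729.
Eliminating c: 133339·(row 1) − 477·(row 2) gives 305827·m = 133339·471 − 477·132729 = -509064, so m = -509064/305827.
Then c = (132729 − 477·(-509064/305827))/133339 = 306249/305827.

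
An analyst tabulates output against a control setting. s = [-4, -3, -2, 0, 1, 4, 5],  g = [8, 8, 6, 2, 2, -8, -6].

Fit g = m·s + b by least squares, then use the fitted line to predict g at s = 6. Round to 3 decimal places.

The normal equations are: 71·m + 1·b = -128;  1·m + 7·b = 12.
Δ = 71·7 − 1² = 496.
m = ((-128)·7 − 1·12)/496 = -227/124; b = (71·12 − 1·(-128))/496 = 245/124.
At s = 6: ĝ = (-227/124)·(6) + (245/124)·(1) = -1117/124.

ĝ = -9.008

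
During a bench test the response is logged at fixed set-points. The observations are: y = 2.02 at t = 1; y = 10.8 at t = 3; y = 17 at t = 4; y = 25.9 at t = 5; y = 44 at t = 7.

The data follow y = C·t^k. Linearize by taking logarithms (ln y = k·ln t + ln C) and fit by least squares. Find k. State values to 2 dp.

k = 1.58

Let Y = ln y. Fitting Y = k·ln t + ln C by least squares:
Σln t = 6.0403, Σ(ln t)² = 9.5056, Σln y = 12.9543, Σln t·ln y = 19.1431.
Equations: 9.5056·k + 6.0403·ln C = 19.1431;  6.0403·k + 5·ln C = 12.9543.
Slope k = (n·Σln t·ln y − Σln t·Σln y)/(n·Σ(ln t)² − (Σln t)²) = (5·19.1431 − 6.0403·12.9543)/11.0434 = 1.58177; ln C = (Σln y − k·Σln t)/n = 0.68000.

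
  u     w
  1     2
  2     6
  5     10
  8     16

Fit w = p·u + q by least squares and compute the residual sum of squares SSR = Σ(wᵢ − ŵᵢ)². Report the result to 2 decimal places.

With design matrix A, AᵀA = [[94, 16]; [16, 4]] and Aᵀw = [192, 34]ᵀ.
Eliminating q: 4·(row 1) − 16·(row 2) gives 120·p = 4·192 − 16·34 = 224, so p = 28/15.
Then q = (34 − 16·(28/15))/4 = 31/30.
Residuals: -9/10, 37/30, -11/30, 1/30; SSR = 37/15.

SSR = 2.47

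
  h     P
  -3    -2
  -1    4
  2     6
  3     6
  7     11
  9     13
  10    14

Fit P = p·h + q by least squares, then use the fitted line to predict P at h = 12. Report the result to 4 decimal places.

Entries of AᵀA: Σh·h = 253, Σh = 27, Σ1 = 7.
Right-hand side: Σh·P = 366, ΣP = 52.
AᵀA·[p, q]ᵀ = AᵀP becomes [[253, 27]; [27, 7]]·[p, q]ᵀ = [366, 52]ᵀ.
Determinant 253·7 − 27² = 1042.
p = (366·7 − 27·52)/1042 = 579/521; q = (253·52 − 27·366)/1042 = 1637/521.
At h = 12: P̂ = (579/521)·(12) + (1637/521)·(1) = 8585/521.

P̂ = 16.4779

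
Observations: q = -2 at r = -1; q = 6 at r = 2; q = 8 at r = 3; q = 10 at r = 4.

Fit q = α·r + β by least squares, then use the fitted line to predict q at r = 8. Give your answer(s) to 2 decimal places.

q̂ = 20.07

Sums needed: Σr·r = 30, Σr = 8, Σ1 = 4.
Right-hand side: Σr·q = 78, Σq = 22.
AᵀA·[α, β]ᵀ = Aᵀq becomes [[30, 8]; [8, 4]]·[α, β]ᵀ = [78, 22]ᵀ.
det = 30·4 − 8² = 56.
α = (78·4 − 8·22)/56 = 17/7; β = (30·22 − 8·78)/56 = 9/14.
At r = 8: q̂ = (17/7)·(8) + (9/14)·(1) = 281/14.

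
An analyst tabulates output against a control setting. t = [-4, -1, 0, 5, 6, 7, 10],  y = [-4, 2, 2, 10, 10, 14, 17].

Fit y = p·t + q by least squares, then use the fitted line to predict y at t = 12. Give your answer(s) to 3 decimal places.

ŷ = 20.201

Entries of XᵀX: Σt·t = 227, Σt = 23, Σ1 = 7.
Moment sums: Σt·y = 392, Σy = 51.
XᵀX·[p, q]ᵀ = Xᵀy becomes [[227, 23]; [23, 7]]·[p, q]ᵀ = [392, 51]ᵀ.
det = 227·7 − 23² = 1060.
p = (392·7 − 23·51)/1060 = 1571/1060; q = (227·51 − 23·392)/1060 = 2561/1060.
At t = 12: ŷ = (1571/1060)·(12) + (2561/1060)·(1) = 21413/1060.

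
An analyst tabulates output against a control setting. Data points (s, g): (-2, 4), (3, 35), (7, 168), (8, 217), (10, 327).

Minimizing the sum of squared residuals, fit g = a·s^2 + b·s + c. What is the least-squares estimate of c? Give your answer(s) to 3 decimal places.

Compute the Gram sums: Σs^2·s^2 = 16594, Σs^2·s = 1874, Σs^2 = 226, Σs·s = 226, Σs = 26, Σ1 = 5.
Right-hand side: Σs^2·g = 55151, Σs·g = 6279, Σg = 751.
Solving the 3×3 system (Gaussian elimination) gives a = 41668/14199, b = 101057/28398, c = -4484/4733.

c = -0.947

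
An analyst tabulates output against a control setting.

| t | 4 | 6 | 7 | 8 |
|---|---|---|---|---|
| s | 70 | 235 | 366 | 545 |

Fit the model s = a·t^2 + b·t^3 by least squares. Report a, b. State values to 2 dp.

Entries of MᵀM: Σt^2·t^2 = 8049, Σt^2·t^3 = 58375, Σt^3·t^3 = 430545.
And Σt^2·s = 62394, Σt^3·s = 459818.
MᵀM·[a, b]ᵀ = Mᵀs becomes [[8049, 58375]; [58375, 430545]]·[a, b]ᵀ = [62394, 459818]ᵀ.
det = 8049·430545 − 58375² = 57816080.
a = (62394·430545 − 58375·459818)/57816080 = 1077449/2890804; b = (8049·459818 − 58375·62394)/57816080 = 14706333/14454020.

a = 0.37, b = 1.02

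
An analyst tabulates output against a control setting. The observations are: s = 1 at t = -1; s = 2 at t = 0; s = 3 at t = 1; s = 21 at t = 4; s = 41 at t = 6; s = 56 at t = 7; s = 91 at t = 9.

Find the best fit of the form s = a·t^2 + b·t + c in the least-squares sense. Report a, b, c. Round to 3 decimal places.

a = 1.035, b = 0.597, c = 1.281

With design matrix A, AᵀA = [[10516, 1352, 184]; [1352, 184, 26]; [184, 26, 7]] and Aᵀs = [11931, 1543, 215]ᵀ.
Inverting the 3×3 Gram matrix, [a, b, c]ᵀ = [907/876, 523/876, 187/146]ᵀ.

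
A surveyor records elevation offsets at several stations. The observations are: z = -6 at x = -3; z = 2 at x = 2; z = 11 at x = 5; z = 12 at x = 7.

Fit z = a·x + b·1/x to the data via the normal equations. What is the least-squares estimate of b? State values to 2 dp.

b = -2.05

From the data, Σx·x = 87, Σx·1/x = 4, Σ1/x·1/x = 18589/44100.
And Σx·z = 161, Σ1/x·z = 242/35.
Δ = 87·(18589/44100) − 4² = 303881/14700.
a = (161·(18589/44100) − 4·(242/35))/(303881/14700) = 1773149/911643; b = (87·(242/35) − 4·161)/(303881/14700) = -624120/303881.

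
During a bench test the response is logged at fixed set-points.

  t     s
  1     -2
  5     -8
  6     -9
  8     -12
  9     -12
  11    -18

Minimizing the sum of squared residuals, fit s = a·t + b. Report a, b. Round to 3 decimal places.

Compute the Gram sums: Σt·t = 328, Σt = 40, Σ1 = 6.
For Mᵀs: Σt·s = -498, Σs = -61.
Normal equations: [[328, 40]; [40, 6]]·[a, b]ᵀ = [-498, -61]ᵀ.
Determinant 328·6 − 40² = 368.
a = ((-498)·6 − 40·(-61))/368 = -137/92; b = (328·(-61) − 40·(-498))/368 = -11/46.

a = -1.489, b = -0.239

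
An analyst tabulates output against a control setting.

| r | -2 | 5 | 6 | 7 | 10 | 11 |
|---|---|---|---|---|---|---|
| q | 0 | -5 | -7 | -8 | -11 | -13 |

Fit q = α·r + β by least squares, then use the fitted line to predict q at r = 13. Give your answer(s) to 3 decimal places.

AᵀA·[α, β]ᵀ = Aᵀq reads: 335·α + 37·β = -376;  37·α + 6·β = -44.
Determinant 335·6 − 37² = 641.
α = ((-376)·6 − 37·(-44))/641 = -628/641; β = (335·(-44) − 37·(-376))/641 = -828/641.
At r = 13: q̂ = (-628/641)·(13) + (-828/641)·(1) = -8992/641.

q̂ = -14.028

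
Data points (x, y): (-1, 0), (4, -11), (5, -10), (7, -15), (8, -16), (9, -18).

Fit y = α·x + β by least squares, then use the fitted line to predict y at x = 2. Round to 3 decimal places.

With design matrix M, MᵀM = [[236, 32]; [32, 6]] and Mᵀy = [-489, -70]ᵀ.
Eliminating β: 6·(row 1) − 32·(row 2) gives 392·α = 6·(-489) − 32·(-70) = -694, so α = -347/196.
Then β = ((-70) − 32·(-347/196))/6 = -109/49.
At x = 2: ŷ = (-347/196)·(2) + (-109/49)·(1) = -565/98.

ŷ = -5.765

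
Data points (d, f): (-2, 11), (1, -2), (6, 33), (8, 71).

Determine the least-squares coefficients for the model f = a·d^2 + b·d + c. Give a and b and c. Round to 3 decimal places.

a = 1.522, b = -3.242, c = -1.180

Normal-equation sums: Σd^2·d^2 = 5409, Σd^2·d = 721, Σd^2 = 105, Σd·d = 105, Σd = 13, Σ1 = 4.
Right-hand side: Σd^2·f = 5774, Σd·f = 742, Σf = 113.
XᵀX·[a, b, c]ᵀ = Xᵀf becomes [[5409, 721, 105]; [721, 105, 13]; [105, 13, 4]]·[a, b, c]ᵀ = [5774, 742, 113]ᵀ.
Inverting the 3×3 Gram matrix, [a, b, c]ᵀ = [271/178, -577/178, -105/89]ᵀ.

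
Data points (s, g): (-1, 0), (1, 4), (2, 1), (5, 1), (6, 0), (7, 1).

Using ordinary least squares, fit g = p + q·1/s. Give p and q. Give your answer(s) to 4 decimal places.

The normal system MᵀM·[p, q]ᵀ = Mᵀg is [[6, 106/105]; [106/105, 51557/22050]]·[p, q]ᵀ = [7, 339/70]ᵀ.
Δ = 6·(51557/22050) − (106/105)² = 28687/2205.
p = (7·(51557/22050) − (106/105)·(339/70))/(28687/2205) = 253097/286870; q = (6·(339/70) − (106/105)·7)/(28687/2205) = 48489/28687.

p = 0.8823, q = 1.6903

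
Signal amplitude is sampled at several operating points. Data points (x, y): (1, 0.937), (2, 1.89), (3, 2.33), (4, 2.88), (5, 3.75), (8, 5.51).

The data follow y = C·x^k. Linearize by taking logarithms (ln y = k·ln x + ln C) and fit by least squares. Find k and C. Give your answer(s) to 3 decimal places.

k = 0.831, C = 0.967

With ln yᵢ as the transformed response and ln xᵢ as the regressor:
Sums: Σln x = 6.8669, Σ(ln x)² = 10.5236, Σln y = 5.5035, Σln x·ln y = 8.5129.
Normal system: [[10.5236, 6.8669]; [6.8669, 6]]·[k, ln C]ᵀ = [8.5129, 5.5035]ᵀ.
Slope k = (n·Σln x·ln y − Σln x·Σln y)/(n·Σ(ln x)² − (Σln x)²) = (6·8.5129 − 6.8669·5.5035)/15.9867 = 0.83103; ln C = (Σln y − k·Σln x)/n = -0.03386, so C = exp(-0.03386) = 0.96671.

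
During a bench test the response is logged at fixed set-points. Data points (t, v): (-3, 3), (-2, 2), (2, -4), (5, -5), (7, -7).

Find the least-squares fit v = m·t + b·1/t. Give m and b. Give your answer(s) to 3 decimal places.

m = -0.936, b = -1.966

From the data, Σt·t = 91, Σt·1/t = 5, Σ1/t·1/t = 14807/22050.
For Mᵀv: Σt·v = -95, Σ1/t·v = -6.
MᵀM·[m, b]ᵀ = Mᵀv becomes [[91, 5]; [5, 14807/22050]]·[m, b]ᵀ = [-95, -6]ᵀ.
Eliminating b: (14807/22050)·(row 1) − 5·(row 2) gives (113741/3150)·m = (14807/22050)·(-95) − 5·(-6) = -149033/4410, so m = -745165/796187.
Then b = ((-6) − 5·(-745165/796187))/(14807/22050) = -223650/113741.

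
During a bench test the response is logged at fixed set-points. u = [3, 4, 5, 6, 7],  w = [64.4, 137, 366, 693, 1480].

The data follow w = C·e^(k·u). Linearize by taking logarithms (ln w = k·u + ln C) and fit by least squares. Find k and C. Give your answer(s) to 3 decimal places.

k = 0.789, C = 6.175

Taking logs, ln w = k·u + ln C, so regress ln w on u.
AᵀA = [[135.0000, 25.0000]; [25.0000, 5]], rhs = [152.0332, 28.8286]ᵀ  (here Σu = 25.0000, Σ(u)² = 135.0000, Σln w = 28.8286, Σu·ln w = 152.0332).
Slope k = (n·Σu·ln w − Σu·Σln w)/(n·Σ(u)² − (Σu)²) = (5·152.0332 − 25.0000·28.8286)/50.0000 = 0.78904; ln C = (Σln w − k·Σu)/n = 1.82050, so C = exp(1.82050) = 6.17496.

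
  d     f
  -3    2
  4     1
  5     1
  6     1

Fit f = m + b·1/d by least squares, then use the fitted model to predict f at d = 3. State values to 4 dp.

f̂ = 0.7706

Entries of XᵀX: Σ1 = 4, Σ1/d = 17/60, Σ1/d·1/d = 869/3600.
Right-hand side: Σf = 5, Σ1/d·f = -1/20.
XᵀX·[m, b]ᵀ = Xᵀf becomes [[4, 17/60]; [17/60, 869/3600]]·[m, b]ᵀ = [5, -1/20]ᵀ.
Eliminating b: (869/3600)·(row 1) − (17/60)·(row 2) gives (3187/3600)·m = (869/3600)·5 − (17/60)·(-1/20) = 1099/900, so m = 4396/3187.
Then b = ((-1/20) − (17/60)·(4396/3187))/(869/3600) = -5820/3187.
At d = 3: f̂ = (4396/3187)·(1) + (-5820/3187)·(1/3) = 2456/3187.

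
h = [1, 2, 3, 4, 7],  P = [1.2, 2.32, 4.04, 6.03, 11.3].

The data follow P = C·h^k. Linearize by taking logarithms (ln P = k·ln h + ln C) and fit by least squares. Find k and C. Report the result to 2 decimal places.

Let Y = ln P. Fitting Y = k·ln h + ln C by least squares:
XᵀX = [[7.3958, 5.1240]; [5.1240, 5]], rhs = [9.3265, 6.6417]ᵀ  (here Σln h = 5.1240, Σ(ln h)² = 7.3958, Σln P = 6.6417, Σln h·ln P = 9.3265).
Solving (det = 10.7239): k = 1.17503, ln C = 0.12417, so C = exp(0.12417) = 1.13221.

k = 1.18, C = 1.13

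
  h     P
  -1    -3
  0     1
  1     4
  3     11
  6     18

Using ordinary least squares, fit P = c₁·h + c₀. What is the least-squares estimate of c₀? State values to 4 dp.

Entries of AᵀA: Σh·h = 47, Σh = 9, Σ1 = 5.
Right-hand side: Σh·P = 148, ΣP = 31.
Eliminating c₀: 5·(row 1) − 9·(row 2) gives 154·c₁ = 5·148 − 9·31 = 461, so c₁ = 461/154.
Then c₀ = (31 − 9·(461/154))/5 = 125/154.

c₀ = 0.8117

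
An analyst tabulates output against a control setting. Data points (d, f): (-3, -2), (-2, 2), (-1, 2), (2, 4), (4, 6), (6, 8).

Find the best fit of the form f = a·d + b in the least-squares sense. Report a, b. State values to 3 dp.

a = 0.938, b = 2.396

AᵀA·[a, b]ᵀ = Aᵀf reads: 70·a + 6·b = 80;  6·a + 6·b = 20.
(Σd·d = 70, Σd = 6, Σ1 = 6, Σd·f = 80, Σf = 20.)
Determinant 70·6 − 6² = 384.
a = (80·6 − 6·20)/384 = 15/16; b = (70·20 − 6·80)/384 = 115/48.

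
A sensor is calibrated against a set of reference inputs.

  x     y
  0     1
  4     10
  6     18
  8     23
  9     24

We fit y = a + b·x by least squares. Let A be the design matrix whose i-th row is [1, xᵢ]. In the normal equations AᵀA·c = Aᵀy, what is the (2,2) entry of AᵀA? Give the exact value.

Row 2 ↔ basis x, column 2 ↔ basis x, so (AᵀA)_{2,2} = Σᵢ (x)·(x) = (0)·(0) + (4)·(4) + (6)·(6) + (8)·(8) + (9)·(9) = 197.

197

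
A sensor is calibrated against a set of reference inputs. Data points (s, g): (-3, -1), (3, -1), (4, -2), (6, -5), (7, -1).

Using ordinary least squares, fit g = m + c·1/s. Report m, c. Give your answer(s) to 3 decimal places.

m = -1.852, c = -1.321

MᵀM·[m, c]ᵀ = Mᵀg reads: 5·m + (47/84)·c = -10;  (47/84)·m + (261/784)·c = -31/21.
(Σ1 = 5, Σ1/s = 47/84, Σ1/s·1/s = 261/784, Σg = -10, Σ1/s·g = -31/21.)
Determinant 5·(261/784) − (47/84)² = 596/441.
m = ((-10)·(261/784) − (47/84)·(-31/21))/(596/441) = -8831/4768; c = (5·(-31/21) − (47/84)·(-10))/(596/441) = -1575/1192.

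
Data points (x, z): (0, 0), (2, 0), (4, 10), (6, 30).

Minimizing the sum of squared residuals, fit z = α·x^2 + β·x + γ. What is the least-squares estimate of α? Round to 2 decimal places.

From the data, Σx^2·x^2 = 1568, Σx^2·x = 288, Σx^2 = 56, Σx·x = 56, Σx = 12, Σ1 = 4.
Moment sums: Σx^2·z = 1240, Σx·z = 220, Σz = 40.
Row-reducing yields α = 5/4, β = -5/2, γ = 0.

α = 1.25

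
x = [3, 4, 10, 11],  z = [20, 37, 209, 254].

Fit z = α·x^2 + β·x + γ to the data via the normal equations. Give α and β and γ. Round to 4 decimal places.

α = 2.0000, β = 1.0400, γ = -0.2800

Normal-equation sums: Σx^2·x^2 = 24978, Σx^2·x = 2422, Σx^2 = 246, Σx·x = 246, Σx = 28, Σ1 = 4.
Right-hand side: Σx^2·z = 52406, Σx·z = 5092, Σz = 520.
MᵀM·[α, β, γ]ᵀ = Mᵀz becomes [[24978, 2422, 246]; [2422, 246, 28]; [246, 28, 4]]·[α, β, γ]ᵀ = [52406, 5092, 520]ᵀ.
Inverting the 3×3 Gram matrix, [α, β, γ]ᵀ = [2, 26/25, -7/25]ᵀ.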